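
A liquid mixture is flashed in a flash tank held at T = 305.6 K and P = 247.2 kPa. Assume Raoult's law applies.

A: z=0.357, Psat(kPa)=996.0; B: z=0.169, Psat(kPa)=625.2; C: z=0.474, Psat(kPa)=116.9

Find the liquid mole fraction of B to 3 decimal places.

x_B = 0.076

Raoult's law: Kᵢ = Pᵢˢᵃᵗ/P = Pᵢˢᵃᵗ/247.2.
  K_A = 996.0/247.2 = 4.02913, K_B = 625.2/247.2 = 2.52913, K_C = 116.9/247.2 = 0.47290
Material balance + equilibrium reduce to Σ zᵢ(Kᵢ−1)/(1+ψ(Kᵢ−1)) = 0.
g(0) = ΣzᵢKᵢ − 1 = 1.090 and g(1) = 1 − Σzᵢ/Kᵢ = -0.158, so a root lies in (0, 1).
Newton iteration, ψ⁰ = 0.44:
  ψ = 0.440: g = 0.2928, g' = -0.966 → ψ = 0.743
  ψ = 0.743: g = 0.0430, g' = -0.752 → ψ = 0.800
Converged at ψ = 0.800.
Compositions from xᵢ = zᵢ/(1+ψ(Kᵢ−1)), yᵢ = Kᵢxᵢ:
  A: x = 0.104, y = 0.420
  B: x = 0.076, y = 0.192
  C: x = 0.820, y = 0.388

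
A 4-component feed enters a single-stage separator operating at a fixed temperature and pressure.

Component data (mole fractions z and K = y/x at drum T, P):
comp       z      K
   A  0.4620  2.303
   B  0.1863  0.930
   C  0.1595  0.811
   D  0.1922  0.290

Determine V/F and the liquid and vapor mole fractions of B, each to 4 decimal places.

Material balance + equilibrium reduce to Σ zᵢ(Kᵢ−1)/(1+V/F(Kᵢ−1)) = 0.
Check two-phase: ΣzᵢKᵢ = 1.4223 > 1 and Σzᵢ/Kᵢ = 1.2604 > 1, so g(0) = 0.4223 > 0 and g(1) = -0.2604 < 0.
Newton iteration, V/F⁰ = 0.53:
  V/F = 0.5300: g = 0.09024, g' = -0.5315 → V/F = 0.6998
  V/F = 0.6998: g = -0.00479, g' = -0.6059 → V/F = 0.6919
  V/F = 0.6919: g = -0.00002, g' = -0.5998 → V/F = 0.6918
Converged at V/F = 0.6918.
Compositions from xᵢ = zᵢ/(1+V/F(Kᵢ−1)), yᵢ = Kᵢxᵢ:
  A: x = 0.2430, y = 0.5596
  B: x = 0.1958, y = 0.1821
  C: x = 0.1835, y = 0.1488
  D: x = 0.3778, y = 0.1095

V/F = 0.6918, x_B = 0.1958, y_B = 0.1821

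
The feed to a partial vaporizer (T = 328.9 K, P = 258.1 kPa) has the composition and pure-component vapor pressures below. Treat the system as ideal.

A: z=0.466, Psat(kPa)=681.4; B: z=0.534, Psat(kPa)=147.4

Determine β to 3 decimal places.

Raoult's law: Kᵢ = Pᵢˢᵃᵗ/P = Pᵢˢᵃᵗ/258.1.
  K_A = 681.4/258.1 = 2.64006, K_B = 147.4/258.1 = 0.57110
Let β = V/F and solve Σ zᵢ(Kᵢ−1)/(1+β(Kᵢ−1)) = 0.
Check two-phase: ΣzᵢKᵢ = 1.535 > 1 and Σzᵢ/Kᵢ = 1.112 > 1, so g(0) = 0.535 > 0 and g(1) = -0.112 < 0.
Newton–Raphson from β = 0.5:
  β = 0.500: g = 0.1284, g' = -0.538 → β = 0.739
  β = 0.739: g = 0.0103, g' = -0.467 → β = 0.761
Converged at β = 0.761.

β = 0.761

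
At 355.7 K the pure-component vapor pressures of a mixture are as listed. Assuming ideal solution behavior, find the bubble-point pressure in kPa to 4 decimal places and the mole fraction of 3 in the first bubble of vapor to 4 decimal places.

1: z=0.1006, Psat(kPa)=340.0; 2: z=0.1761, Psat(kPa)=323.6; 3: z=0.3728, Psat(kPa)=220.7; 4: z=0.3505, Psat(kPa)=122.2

At the bubble point ψ → 0, so ΣzᵢKᵢ = 1 with Kᵢ = Pᵢˢᵃᵗ/P ⇒ P = ΣzᵢPᵢˢᵃᵗ.
P = 0.1006·340.0 + 0.1761·323.6 + 0.3728·220.7 + 0.3505·122.2 = 216.2980 kPa
yᵢ = zᵢPᵢˢᵃᵗ/P ⇒ y_3 = 0.3728·220.7/216.2980 = 0.3804

Pbub = 216.2980 kPa, y_3 = 0.3804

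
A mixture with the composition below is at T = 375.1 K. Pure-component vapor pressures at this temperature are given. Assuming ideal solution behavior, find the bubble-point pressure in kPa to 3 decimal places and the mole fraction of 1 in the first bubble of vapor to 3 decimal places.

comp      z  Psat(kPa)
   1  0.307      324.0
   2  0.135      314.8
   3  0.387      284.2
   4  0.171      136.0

Pbub = 275.207 kPa, y_1 = 0.361

At the bubble point ψ → 0, so ΣzᵢKᵢ = 1 with Kᵢ = Pᵢˢᵃᵗ/P ⇒ P = ΣzᵢPᵢˢᵃᵗ.
P = 0.307·324.0 + 0.135·314.8 + 0.387·284.2 + 0.171·136.0 = 275.207 kPa
yᵢ = zᵢPᵢˢᵃᵗ/P ⇒ y_1 = 0.307·324.0/275.207 = 0.361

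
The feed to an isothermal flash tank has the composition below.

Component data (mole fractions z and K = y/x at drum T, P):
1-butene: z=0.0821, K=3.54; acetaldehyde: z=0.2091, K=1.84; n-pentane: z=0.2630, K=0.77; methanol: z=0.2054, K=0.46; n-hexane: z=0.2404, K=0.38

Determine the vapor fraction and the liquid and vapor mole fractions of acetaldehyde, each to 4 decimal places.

ψ = 0.0852, x_acetaldehyde = 0.1951, y_acetaldehyde = 0.3590

Iterate (Newton) starting at ψ = 0.5:
  ψ = 0.5000: g = -0.22074, g' = -0.5002 → ψ = 0.0587
  ψ = 0.0587: g = 0.01832, g' = -0.7128 → ψ = 0.0844
  ψ = 0.0844: g = 0.00055, g' = -0.6709 → ψ = 0.0852
Converged at ψ = 0.0852.
Compositions from xᵢ = zᵢ/(1+ψ(Kᵢ−1)), yᵢ = Kᵢxᵢ:
  1-butene: x = 0.0675, y = 0.2389
  acetaldehyde: x = 0.1951, y = 0.3590
  n-pentane: x = 0.2683, y = 0.2066
  methanol: x = 0.2153, y = 0.0990
  n-hexane: x = 0.2538, y = 0.0964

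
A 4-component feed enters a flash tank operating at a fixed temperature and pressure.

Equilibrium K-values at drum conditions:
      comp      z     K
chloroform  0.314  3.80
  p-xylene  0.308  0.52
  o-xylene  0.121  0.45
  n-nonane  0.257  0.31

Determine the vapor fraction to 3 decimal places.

Material balance + equilibrium reduce to Σ zᵢ(Kᵢ−1)/(1+ψ(Kᵢ−1)) = 0.
Feasibility: ΣzᵢKᵢ = 1.487, Σzᵢ/Kᵢ = 1.773 — both > 1, two phases present.
Iterate (Newton) starting at ψ = 0.5:
  ψ = 0.500: g = -0.1907, g' = -0.905 → ψ = 0.289
  ψ = 0.289: g = 0.0134, g' = -1.090 → ψ = 0.302
Converged at ψ = 0.302.

ψ = 0.302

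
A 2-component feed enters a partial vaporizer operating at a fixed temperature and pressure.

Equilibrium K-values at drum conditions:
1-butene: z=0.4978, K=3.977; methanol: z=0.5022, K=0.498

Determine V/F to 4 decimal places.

V/F = 0.8229

Rachford–Rice: g(V/F) = Σ zᵢ(Kᵢ−1)/(1+V/F(Kᵢ−1)) = 0.
Feasibility: ΣzᵢKᵢ = 2.2298, Σzᵢ/Kᵢ = 1.1336 — both > 1, two phases present.
Binary case is linear: z₁(K₁−1)(1+V/F(K₂−1)) + z₂(K₂−1)(1+V/F(K₁−1)) = 0
⇒ V/F = [z₁(K₁−1)+z₂(K₂−1)] / [−(K₁−1)(K₂−1)] = 1.22985/1.49445 = 0.8229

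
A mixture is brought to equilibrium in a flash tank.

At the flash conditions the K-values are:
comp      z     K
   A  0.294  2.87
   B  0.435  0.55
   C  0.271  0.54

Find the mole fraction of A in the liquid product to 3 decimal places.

Material balance + equilibrium reduce to Σ zᵢ(Kᵢ−1)/(1+β(Kᵢ−1)) = 0.
Feasibility: ΣzᵢKᵢ = 1.229, Σzᵢ/Kᵢ = 1.395 — both > 1, two phases present.
Iterate (Newton) starting at β = 0.38:
  β = 0.380: g = -0.0658, g' = -0.564 → β = 0.263
  β = 0.263: g = 0.0045, g' = -0.649 → β = 0.270
Converged at β = 0.270.
Compositions from xᵢ = zᵢ/(1+β(Kᵢ−1)), yᵢ = Kᵢxᵢ:
  A: x = 0.195, y = 0.561
  B: x = 0.495, y = 0.272
  C: x = 0.309, y = 0.167

x_A = 0.195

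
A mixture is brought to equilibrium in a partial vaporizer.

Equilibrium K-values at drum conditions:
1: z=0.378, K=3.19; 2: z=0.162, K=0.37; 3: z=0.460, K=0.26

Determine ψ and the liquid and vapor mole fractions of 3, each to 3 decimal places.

Let ψ = V/F and solve Σ zᵢ(Kᵢ−1)/(1+ψ(Kᵢ−1)) = 0.
Check two-phase: ΣzᵢKᵢ = 1.385 > 1 and Σzᵢ/Kᵢ = 2.326 > 1, so g(0) = 0.385 > 0 and g(1) = -1.326 < 0.
Newton iteration, ψ⁰ = 0.44:
  ψ = 0.440: g = -0.2244, g' = -1.147 → ψ = 0.244
  ψ = 0.244: g = 0.0030, g' = -1.234 → ψ = 0.247
Converged at ψ = 0.247.
Compositions from xᵢ = zᵢ/(1+ψ(Kᵢ−1)), yᵢ = Kᵢxᵢ:
  1: x = 0.245, y = 0.783
  2: x = 0.192, y = 0.071
  3: x = 0.563, y = 0.146

ψ = 0.247, x_3 = 0.563, y_3 = 0.146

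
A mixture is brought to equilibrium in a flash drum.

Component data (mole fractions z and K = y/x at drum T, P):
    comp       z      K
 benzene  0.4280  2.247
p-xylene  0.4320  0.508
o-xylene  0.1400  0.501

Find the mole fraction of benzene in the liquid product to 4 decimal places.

x_benzene = 0.2836

Newton iteration, β⁰ = 0.5:
  β = 0.5000: g = -0.04623, g' = -0.4983 → β = 0.4072
  β = 0.4072: g = 0.00049, g' = -0.5112 → β = 0.4082
Converged at β = 0.4082.
Compositions from xᵢ = zᵢ/(1+β(Kᵢ−1)), yᵢ = Kᵢxᵢ:
  benzene: x = 0.2836, y = 0.6373
  p-xylene: x = 0.5406, y = 0.2746
  o-xylene: x = 0.1758, y = 0.0881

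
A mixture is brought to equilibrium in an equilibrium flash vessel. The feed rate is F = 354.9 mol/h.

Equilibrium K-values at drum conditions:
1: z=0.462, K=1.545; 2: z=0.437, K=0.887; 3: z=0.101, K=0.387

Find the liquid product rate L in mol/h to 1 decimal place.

Let ψ = V/F and solve Σ zᵢ(Kᵢ−1)/(1+ψ(Kᵢ−1)) = 0.
Feasibility: ΣzᵢKᵢ = 1.140, Σzᵢ/Kᵢ = 1.053 — both > 1, two phases present.
Newton–Raphson from ψ = 0.63:
  ψ = 0.630: g = 0.0334, g' = -0.183 → ψ = 0.812
  ψ = 0.812: g = -0.0032, g' = -0.223 → ψ = 0.798
Converged at ψ = 0.798.
Then V = ψ·F = 0.7980·354.9 = 283.2 mol/h and L = F − V = 71.7 mol/h.

L = 71.7 mol/h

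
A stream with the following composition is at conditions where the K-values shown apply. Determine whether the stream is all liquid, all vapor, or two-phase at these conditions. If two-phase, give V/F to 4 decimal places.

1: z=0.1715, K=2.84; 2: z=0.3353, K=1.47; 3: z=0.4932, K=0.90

ΣzᵢKᵢ = 1.4238; Σzᵢ/Kᵢ = 0.8365.
Since Σzᵢ/Kᵢ < 1 the mixture is above its dew point — single vapor phase.

all vapor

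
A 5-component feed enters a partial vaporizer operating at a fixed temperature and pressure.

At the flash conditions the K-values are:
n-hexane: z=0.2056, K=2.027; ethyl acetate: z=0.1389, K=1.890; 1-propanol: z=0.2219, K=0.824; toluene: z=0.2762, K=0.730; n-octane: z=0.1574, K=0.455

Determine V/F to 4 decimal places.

Material balance + equilibrium reduce to Σ zᵢ(Kᵢ−1)/(1+V/F(Kᵢ−1)) = 0.
Check two-phase: ΣzᵢKᵢ = 1.1354 > 1 and Σzᵢ/Kᵢ = 1.1685 > 1, so g(0) = 0.1354 > 0 and g(1) = -0.1685 < 0.
Newton–Raphson from V/F = 0.36:
  V/F = 0.3600: g = 0.01676, g' = -0.2836 → V/F = 0.4191
  V/F = 0.4191: g = 0.00022, g' = -0.2765 → V/F = 0.4199
Converged at V/F = 0.4199.

V/F = 0.4199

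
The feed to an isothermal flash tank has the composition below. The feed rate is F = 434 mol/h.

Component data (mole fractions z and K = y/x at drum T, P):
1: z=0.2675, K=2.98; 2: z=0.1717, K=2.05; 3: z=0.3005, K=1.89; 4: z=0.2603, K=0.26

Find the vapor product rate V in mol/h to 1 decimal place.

Material balance + equilibrium reduce to Σ zᵢ(Kᵢ−1)/(1+ψ(Kᵢ−1)) = 0.
g(0) = ΣzᵢKᵢ − 1 = 0.7848 and g(1) = 1 − Σzᵢ/Kᵢ = -0.3337, so a root lies in (0, 1).
Newton–Raphson from ψ = 0.46:
  ψ = 0.4600: g = 0.29648, g' = -0.8208 → ψ = 0.8212
  ψ = 0.8212: g = -0.03801, g' = -1.2124 → ψ = 0.7899
  ψ = 0.7899: g = -0.00143, g' = -1.1239 → ψ = 0.7886
Converged at ψ = 0.7886.
Then V = ψ·F = 0.7886·434 = 342.3 mol/h and L = F − V = 91.7 mol/h.

V = 342.3 mol/h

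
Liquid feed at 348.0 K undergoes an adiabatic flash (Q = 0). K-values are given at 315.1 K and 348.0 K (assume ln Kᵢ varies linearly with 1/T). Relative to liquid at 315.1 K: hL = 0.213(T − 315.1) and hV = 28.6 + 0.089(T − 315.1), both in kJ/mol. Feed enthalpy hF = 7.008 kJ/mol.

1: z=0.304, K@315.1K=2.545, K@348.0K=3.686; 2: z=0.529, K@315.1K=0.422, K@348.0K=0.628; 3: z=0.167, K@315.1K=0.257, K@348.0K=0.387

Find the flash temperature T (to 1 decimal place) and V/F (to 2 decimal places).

T = 325.8 K, V/F = 0.17

Adiabatic flash: solve Rachford–Rice at each trial T, then check hF = ψ·hV(T) + (1−ψ)·hL(T).
  T = 315.1 K: K = (2.545, 0.422, 0.257), RR gives ψ = 0.042, H_out = 1.189 kJ/mol
  T = 348.0 K: K = (3.686, 0.628, 0.387), RR gives ψ = 0.438, H_out = 17.752 kJ/mol
  T = 331.6 K: K = (3.093, 0.520, 0.319), RR gives ψ = 0.241, H_out = 9.908 kJ/mol
  T = 323.4 K: K = (2.814, 0.470, 0.287), RR gives ψ = 0.145, H_out = 5.773 kJ/mol
  T = 327.5 K: K = (2.952, 0.495, 0.303), RR gives ψ = 0.193, H_out = 7.876 kJ/mol
  T = 325.4 K: K = (2.881, 0.482, 0.295), RR gives ψ = 0.169, H_out = 6.809 kJ/mol
Linear interpolation between T = 325.4 (H_out = 6.809) and T = 327.5 (H_out = 7.876) on hF = 7.008 gives T ≈ 325.8 K, at which ψ = 0.17.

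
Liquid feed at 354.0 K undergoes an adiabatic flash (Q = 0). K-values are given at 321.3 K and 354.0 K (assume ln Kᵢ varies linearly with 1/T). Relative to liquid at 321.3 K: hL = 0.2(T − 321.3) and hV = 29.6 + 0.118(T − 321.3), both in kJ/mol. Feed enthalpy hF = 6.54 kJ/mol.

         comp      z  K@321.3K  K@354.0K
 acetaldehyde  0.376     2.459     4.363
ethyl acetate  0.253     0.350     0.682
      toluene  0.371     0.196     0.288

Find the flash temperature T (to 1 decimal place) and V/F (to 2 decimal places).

T = 327.9 K, V/F = 0.18

Adiabatic flash: solve Rachford–Rice at each trial T, then check hF = ψ·hV(T) + (1−ψ)·hL(T).
  T = 321.3 K: K = (2.459, 0.350, 0.196), RR gives ψ = 0.079, H_out = 2.339 kJ/mol
  T = 354.0 K: K = (4.363, 0.682, 0.288), RR gives ψ = 0.469, H_out = 19.153 kJ/mol
  T = 337.6 K: K = (3.318, 0.496, 0.240), RR gives ψ = 0.299, H_out = 11.701 kJ/mol
  T = 329.5 K: K = (2.870, 0.419, 0.217), RR gives ψ = 0.201, H_out = 7.454 kJ/mol
  T = 325.4 K: K = (2.659, 0.383, 0.207), RR gives ψ = 0.144, H_out = 5.033 kJ/mol
  T = 327.4 K: K = (2.760, 0.400, 0.212), RR gives ψ = 0.173, H_out = 6.243 kJ/mol
Linear interpolation between T = 327.4 (H_out = 6.243) and T = 329.5 (H_out = 7.454) on hF = 6.54 gives T ≈ 327.9 K, at which ψ = 0.18.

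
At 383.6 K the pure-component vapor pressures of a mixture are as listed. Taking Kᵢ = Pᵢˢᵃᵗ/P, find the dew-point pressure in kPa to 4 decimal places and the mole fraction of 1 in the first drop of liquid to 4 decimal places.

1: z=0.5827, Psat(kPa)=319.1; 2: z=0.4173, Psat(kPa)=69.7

Pdew = 127.9892 kPa, x_1 = 0.2337

At the dew point ψ → 1, so Σzᵢ/Kᵢ = 1 with Kᵢ = Pᵢˢᵃᵗ/P ⇒ 1/P = Σzᵢ/Pᵢˢᵃᵗ.
1/P = 0.5827/319.1 + 0.4173/69.7 = 0.0078132 ⇒ P = 127.9892 kPa
xᵢ = zᵢP/Pᵢˢᵃᵗ ⇒ x_1 = 0.5827·127.9892/319.1 = 0.2337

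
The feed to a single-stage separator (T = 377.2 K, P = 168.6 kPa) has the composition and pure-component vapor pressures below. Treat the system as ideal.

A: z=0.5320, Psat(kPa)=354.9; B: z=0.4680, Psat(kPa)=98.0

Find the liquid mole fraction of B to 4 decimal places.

Raoult's law: Kᵢ = Pᵢˢᵃᵗ/P = Pᵢˢᵃᵗ/168.6.
  K_A = 354.9/168.6 = 2.104982, K_B = 98.0/168.6 = 0.581257
Rachford–Rice: g(β) = Σ zᵢ(Kᵢ−1)/(1+β(Kᵢ−1)) = 0.
g(0) = ΣzᵢKᵢ − 1 = 0.3919 and g(1) = 1 − Σzᵢ/Kᵢ = -0.0579, so a root lies in (0, 1).
Iterate (Newton) starting at β = 0.5:
  β = 0.5000: g = 0.13078, g' = -0.4008 → β = 0.8263
  β = 0.8263: g = 0.00762, g' = -0.3694 → β = 0.8470
  β = 0.8470: g = -0.00001, g' = -0.3704 → β = 0.8469
Converged at β = 0.8469.
Compositions from xᵢ = zᵢ/(1+β(Kᵢ−1)), yᵢ = Kᵢxᵢ:
  A: x = 0.2748, y = 0.5785
  B: x = 0.7252, y = 0.4215

x_B = 0.7252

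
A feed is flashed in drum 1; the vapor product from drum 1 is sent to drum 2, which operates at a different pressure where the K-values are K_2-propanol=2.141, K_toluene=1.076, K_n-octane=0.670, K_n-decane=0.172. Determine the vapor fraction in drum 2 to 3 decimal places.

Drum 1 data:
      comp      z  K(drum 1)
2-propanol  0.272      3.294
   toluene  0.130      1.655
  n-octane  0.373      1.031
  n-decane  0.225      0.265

Drum 1:
Rachford–Rice: g(ψ₁) = Σ zᵢ(Kᵢ−1)/(1+ψ₁(Kᵢ−1)) = 0.
Feasibility: ΣzᵢKᵢ = 1.555, Σzᵢ/Kᵢ = 1.372 — both > 1, two phases present.
Iterate (Newton) starting at ψ₁ = 0.5:
  ψ₁ = 0.500: g = 0.1047, g' = -0.646 → ψ₁ = 0.662
  ψ₁ = 0.662: g = -0.0036, g' = -0.714 → ψ₁ = 0.657
Converged at ψ₁ = 0.657.
Drum-1 compositions:
  2-propanol: x = 0.108, y = 0.357
  toluene: x = 0.091, y = 0.150
  n-octane: x = 0.366, y = 0.377
  n-decane: x = 0.435, y = 0.115
Drum-2 feed = drum-1 vapor: z₂ = (0.3574, 0.1504, 0.3769, 0.1153).
Drum 2:
Let ψ₂ = V/F and solve Σ zᵢ(Kᵢ−1)/(1+ψ₂(Kᵢ−1)) = 0.
Check two-phase: ΣzᵢKᵢ = 1.199 > 1 and Σzᵢ/Kᵢ = 1.540 > 1, so g(0) = 0.199 > 0 and g(1) = -0.540 < 0.
Iterate (Newton) starting at ψ₂ = 0.41:
  ψ₂ = 0.410: g = 0.0006, g' = -0.453 → ψ₂ = 0.411
Converged at ψ₂ = 0.411.
  2-propanol: x = 0.243, y = 0.521
  toluene: x = 0.146, y = 0.157
  n-octane: x = 0.436, y = 0.292
  n-decane: x = 0.175, y = 0.030

V/F (drum 2) = 0.411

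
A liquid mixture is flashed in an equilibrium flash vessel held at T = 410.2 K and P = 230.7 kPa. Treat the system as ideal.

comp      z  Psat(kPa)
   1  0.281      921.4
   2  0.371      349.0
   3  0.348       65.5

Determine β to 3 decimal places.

Raoult's law: Kᵢ = Pᵢˢᵃᵗ/P = Pᵢˢᵃᵗ/230.7.
  K_1 = 921.4/230.7 = 3.99393, K_2 = 349.0/230.7 = 1.51279, K_3 = 65.5/230.7 = 0.28392
Newton iteration, β⁰ = 0.69:
  β = 0.690: g = -0.0776, g' = -1.018 → β = 0.614
  β = 0.614: g = -0.0034, g' = -0.937 → β = 0.610
Converged at β = 0.610.

β = 0.610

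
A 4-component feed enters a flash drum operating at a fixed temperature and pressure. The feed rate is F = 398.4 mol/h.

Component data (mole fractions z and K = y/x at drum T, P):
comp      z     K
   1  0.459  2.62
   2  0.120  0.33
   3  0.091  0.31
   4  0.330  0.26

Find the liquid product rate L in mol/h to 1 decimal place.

L = 276.2 mol/h

Let ψ = V/F and solve Σ zᵢ(Kᵢ−1)/(1+ψ(Kᵢ−1)) = 0.
Check two-phase: ΣzᵢKᵢ = 1.356 > 1 and Σzᵢ/Kᵢ = 2.102 > 1, so g(0) = 0.356 > 0 and g(1) = -1.102 < 0.
Newton–Raphson from ψ = 0.47:
  ψ = 0.470: g = -0.1626, g' = -1.023 → ψ = 0.311
  ψ = 0.311: g = -0.0043, g' = -0.994 → ψ = 0.307
Converged at ψ = 0.307.
Then V = ψ·F = 0.3067·398.4 = 122.2 mol/h and L = F − V = 276.2 mol/h.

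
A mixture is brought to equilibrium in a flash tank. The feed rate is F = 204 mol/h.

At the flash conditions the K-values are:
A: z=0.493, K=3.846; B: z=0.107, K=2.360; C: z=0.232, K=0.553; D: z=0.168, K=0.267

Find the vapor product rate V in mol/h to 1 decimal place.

Rachford–Rice: g(β) = Σ zᵢ(Kᵢ−1)/(1+β(Kᵢ−1)) = 0.
Check two-phase: ΣzᵢKᵢ = 2.322 > 1 and Σzᵢ/Kᵢ = 1.222 > 1, so g(0) = 1.322 > 0 and g(1) = -0.222 < 0.
Newton iteration, β⁰ = 0.5:
  β = 0.500: g = 0.3377, g' = -1.052 → β = 0.821
  β = 0.821: g = 0.0162, g' = -1.088 → β = 0.836
Converged at β = 0.836.
Then V = β·F = 0.8357·204 = 170.5 mol/h and L = F − V = 33.5 mol/h.

V = 170.5 mol/h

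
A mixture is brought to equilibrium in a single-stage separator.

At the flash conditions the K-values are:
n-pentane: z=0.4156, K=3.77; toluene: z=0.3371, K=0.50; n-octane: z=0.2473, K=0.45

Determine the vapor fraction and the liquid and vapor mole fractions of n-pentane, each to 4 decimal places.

ψ = 0.5857, x_n-pentane = 0.1585, y_n-pentane = 0.5975

Material balance + equilibrium reduce to Σ zᵢ(Kᵢ−1)/(1+ψ(Kᵢ−1)) = 0.
Check two-phase: ΣzᵢKᵢ = 1.8466 > 1 and Σzᵢ/Kᵢ = 1.3340 > 1, so g(0) = 0.8466 > 0 and g(1) = -0.3340 < 0.
Newton iteration, ψ⁰ = 0.56:
  ψ = 0.5600: g = 0.02059, g' = -0.8087 → ψ = 0.5855
  ψ = 0.5855: g = 0.00018, g' = -0.7951 → ψ = 0.5857
Converged at ψ = 0.5857.
Compositions from xᵢ = zᵢ/(1+ψ(Kᵢ−1)), yᵢ = Kᵢxᵢ:
  n-pentane: x = 0.1585, y = 0.5975
  toluene: x = 0.4767, y = 0.2383
  n-octane: x = 0.3648, y = 0.1642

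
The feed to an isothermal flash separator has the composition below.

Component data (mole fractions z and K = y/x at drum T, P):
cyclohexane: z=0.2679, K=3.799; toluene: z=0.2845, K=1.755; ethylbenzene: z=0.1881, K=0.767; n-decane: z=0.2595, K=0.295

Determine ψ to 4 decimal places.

Iterate (Newton) starting at ψ = 0.5:
  ψ = 0.5000: g = 0.13629, g' = -0.7707 → ψ = 0.6768
  ψ = 0.6768: g = -0.00073, g' = -0.8078 → ψ = 0.6759
Converged at ψ = 0.6759.

ψ = 0.6759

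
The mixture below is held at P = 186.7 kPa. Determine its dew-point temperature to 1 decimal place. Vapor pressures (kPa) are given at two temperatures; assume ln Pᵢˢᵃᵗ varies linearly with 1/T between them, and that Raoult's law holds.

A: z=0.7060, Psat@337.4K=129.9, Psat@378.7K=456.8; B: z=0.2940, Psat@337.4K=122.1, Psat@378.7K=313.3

T = 350.0 K

Dew-point temperature: Σzᵢ·P/Pᵢˢᵃᵗ(T) = 1. Interpolate ln Pᵢˢᵃᵗ = aᵢ + bᵢ/T.
  T = 337.4 K: ΣzᵢP/Pᵢˢᵃᵗ = 1.4643
  T = 378.7 K: ΣzᵢP/Pᵢˢᵃᵗ = 0.4638
  T = 358.0 K: ΣzᵢP/Pᵢˢᵃᵗ = 0.7961
  T = 347.7 K: ΣzᵢP/Pᵢˢᵃᵗ = 1.0691
  T = 352.9 K: ΣzᵢP/Pᵢˢᵃᵗ = 0.9191
  T = 350.3 K: ΣzᵢP/Pᵢˢᵃᵗ = 0.9907
Interpolating between 347.7 K and 350.3 K gives T ≈ 350.0 K.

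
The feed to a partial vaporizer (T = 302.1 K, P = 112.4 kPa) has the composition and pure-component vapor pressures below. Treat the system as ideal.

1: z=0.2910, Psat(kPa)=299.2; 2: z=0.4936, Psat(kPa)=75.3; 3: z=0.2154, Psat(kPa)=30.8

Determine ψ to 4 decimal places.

Raoult's law: Kᵢ = Pᵢˢᵃᵗ/P = Pᵢˢᵃᵗ/112.4.
  K_1 = 299.2/112.4 = 2.661922, K_2 = 75.3/112.4 = 0.669929, K_3 = 30.8/112.4 = 0.274021
Material balance + equilibrium reduce to Σ zᵢ(Kᵢ−1)/(1+ψ(Kᵢ−1)) = 0.
Feasibility: ΣzᵢKᵢ = 1.1643, Σzᵢ/Kᵢ = 1.6322 — both > 1, two phases present.
Newton iteration, ψ⁰ = 0.5:
  ψ = 0.5000: g = -0.17648, g' = -0.5967 → ψ = 0.2042
  ψ = 0.2042: g = 0.00277, g' = -0.6663 → ψ = 0.2084
Converged at ψ = 0.2084.

ψ = 0.2084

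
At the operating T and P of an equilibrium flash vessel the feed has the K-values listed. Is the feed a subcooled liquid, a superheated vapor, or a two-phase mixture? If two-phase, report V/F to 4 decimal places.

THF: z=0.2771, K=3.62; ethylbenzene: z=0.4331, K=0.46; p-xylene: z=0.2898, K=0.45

two-phase, V/F = 0.2334

ΣzᵢKᵢ = 1.3327; Σzᵢ/Kᵢ = 1.6621.
Both exceed 1, so a two-phase solution exists.
Material balance + equilibrium reduce to Σ zᵢ(Kᵢ−1)/(1+ψ(Kᵢ−1)) = 0.
Newton–Raphson from ψ = 0.5:
  ψ = 0.5000: g = -0.22594, g' = -0.7602 → ψ = 0.2028
  ψ = 0.2028: g = 0.03205, g' = -1.0815 → ψ = 0.2324
  ψ = 0.2324: g = 0.00101, g' = -1.0151 → ψ = 0.2334
Converged at ψ = 0.2334.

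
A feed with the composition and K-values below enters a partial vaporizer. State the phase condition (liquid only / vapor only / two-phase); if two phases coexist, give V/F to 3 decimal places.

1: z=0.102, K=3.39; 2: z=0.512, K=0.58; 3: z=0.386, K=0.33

ΣzᵢKᵢ = 0.770; Σzᵢ/Kᵢ = 2.083.
Since ΣzᵢKᵢ < 1 the mixture is below its bubble point — single liquid phase.

liquid only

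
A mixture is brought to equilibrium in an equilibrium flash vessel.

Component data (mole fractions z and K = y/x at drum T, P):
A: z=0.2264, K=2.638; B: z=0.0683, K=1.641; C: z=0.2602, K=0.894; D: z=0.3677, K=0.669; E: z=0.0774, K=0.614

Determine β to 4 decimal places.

β = 0.5939

Rachford–Rice: g(β) = Σ zᵢ(Kᵢ−1)/(1+β(Kᵢ−1)) = 0.
g(0) = ΣzᵢKᵢ − 1 = 0.2355 and g(1) = 1 − Σzᵢ/Kᵢ = -0.0942, so a root lies in (0, 1).
Newton–Raphson from β = 0.49:
  β = 0.4900: g = 0.02783, g' = -0.2814 → β = 0.5889
  β = 0.5889: g = 0.00128, g' = -0.2570 → β = 0.5939
Converged at β = 0.5939.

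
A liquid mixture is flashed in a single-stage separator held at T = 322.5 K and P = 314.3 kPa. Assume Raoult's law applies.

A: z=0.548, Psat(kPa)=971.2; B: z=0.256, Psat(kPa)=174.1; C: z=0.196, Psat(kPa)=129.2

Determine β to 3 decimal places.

Raoult's law: Kᵢ = Pᵢˢᵃᵗ/P = Pᵢˢᵃᵗ/314.3.
  K_A = 971.2/314.3 = 3.09004, K_B = 174.1/314.3 = 0.55393, K_C = 129.2/314.3 = 0.41107
Iterate (Newton) starting at β = 0.4:
  β = 0.400: g = 0.3338, g' = -0.902 → β = 0.770
  β = 0.770: g = 0.0537, g' = -0.697 → β = 0.847
  β = 0.847: g = -0.0005, g' = -0.714 → β = 0.846
Converged at β = 0.846.

β = 0.846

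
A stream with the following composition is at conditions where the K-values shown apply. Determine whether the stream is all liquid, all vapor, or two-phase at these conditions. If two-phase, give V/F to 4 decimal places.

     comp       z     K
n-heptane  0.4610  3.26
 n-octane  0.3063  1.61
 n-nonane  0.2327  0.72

ΣzᵢKᵢ = 2.1635; Σzᵢ/Kᵢ = 0.6549.
Since Σzᵢ/Kᵢ < 1 the mixture is above its dew point — single vapor phase.

all vapor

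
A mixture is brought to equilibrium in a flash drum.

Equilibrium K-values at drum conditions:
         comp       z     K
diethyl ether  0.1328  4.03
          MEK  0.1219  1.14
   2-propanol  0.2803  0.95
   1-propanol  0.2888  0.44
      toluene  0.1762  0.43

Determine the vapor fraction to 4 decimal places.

Rachford–Rice: g(ψ) = Σ zᵢ(Kᵢ−1)/(1+ψ(Kᵢ−1)) = 0.
Check two-phase: ΣzᵢKᵢ = 1.1433 > 1 and Σzᵢ/Kᵢ = 1.5011 > 1, so g(0) = 0.1433 > 0 and g(1) = -0.5011 < 0.
Newton–Raphson from ψ = 0.5:
  ψ = 0.5000: g = -0.20352, g' = -0.4823 → ψ = 0.0780
  ψ = 0.0780: g = 0.05406, g' = -0.9624 → ψ = 0.1342
  ψ = 0.1342: g = 0.00511, g' = -0.7923 → ψ = 0.1406
  ψ = 0.1406: g = 0.00005, g' = -0.7769 → ψ = 0.1407
Converged at ψ = 0.1407.

ψ = 0.1407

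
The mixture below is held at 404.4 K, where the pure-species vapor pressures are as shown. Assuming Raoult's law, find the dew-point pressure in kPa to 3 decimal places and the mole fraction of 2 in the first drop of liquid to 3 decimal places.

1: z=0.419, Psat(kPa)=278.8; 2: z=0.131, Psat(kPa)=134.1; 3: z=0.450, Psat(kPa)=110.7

Pdew = 152.793 kPa, x_2 = 0.149

At the dew point ψ → 1, so Σzᵢ/Kᵢ = 1 with Kᵢ = Pᵢˢᵃᵗ/P ⇒ 1/P = Σzᵢ/Pᵢˢᵃᵗ.
1/P = 0.419/278.8 + 0.131/134.1 + 0.450/110.7 = 0.006545 ⇒ P = 152.793 kPa
xᵢ = zᵢP/Pᵢˢᵃᵗ ⇒ x_2 = 0.131·152.793/134.1 = 0.149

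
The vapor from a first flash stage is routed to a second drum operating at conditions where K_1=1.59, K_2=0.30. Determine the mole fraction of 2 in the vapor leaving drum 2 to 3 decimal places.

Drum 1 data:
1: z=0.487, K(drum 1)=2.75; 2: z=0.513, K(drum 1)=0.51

Drum 1:
Material balance + equilibrium reduce to Σ zᵢ(Kᵢ−1)/(1+ψ₁(Kᵢ−1)) = 0.
Feasibility: ΣzᵢKᵢ = 1.601, Σzᵢ/Kᵢ = 1.183 — both > 1, two phases present.
Binary case is linear: z₁(K₁−1)(1+ψ₁(K₂−1)) + z₂(K₂−1)(1+ψ₁(K₁−1)) = 0
⇒ ψ₁ = [z₁(K₁−1)+z₂(K₂−1)] / [−(K₁−1)(K₂−1)] = 0.6009/0.8575 = 0.701
Drum-1 compositions:
  1: x = 0.219, y = 0.602
  2: x = 0.781, y = 0.398
Drum-2 feed = drum-1 vapor: z₂ = (0.6016, 0.3984).
Drum 2:
Let ψ₂ = V/F and solve Σ zᵢ(Kᵢ−1)/(1+ψ₂(Kᵢ−1)) = 0.
Feasibility: ΣzᵢKᵢ = 1.076, Σzᵢ/Kᵢ = 1.706 — both > 1, two phases present.
Binary case is linear: z₁(K₁−1)(1+ψ₂(K₂−1)) + z₂(K₂−1)(1+ψ₂(K₁−1)) = 0
⇒ ψ₂ = [z₁(K₁−1)+z₂(K₂−1)] / [−(K₁−1)(K₂−1)] = 0.0760/0.4130 = 0.184
  1: x = 0.543, y = 0.863
  2: x = 0.457, y = 0.137

y_2 (drum 2) = 0.137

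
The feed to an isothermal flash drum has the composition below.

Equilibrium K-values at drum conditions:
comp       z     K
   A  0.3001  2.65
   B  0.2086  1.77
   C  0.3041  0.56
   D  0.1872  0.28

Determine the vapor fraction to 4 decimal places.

ψ = 0.5080

Rachford–Rice: g(ψ) = Σ zᵢ(Kᵢ−1)/(1+ψ(Kᵢ−1)) = 0.
Feasibility: ΣzᵢKᵢ = 1.3872, Σzᵢ/Kᵢ = 1.4427 — both > 1, two phases present.
Iterate (Newton) starting at ψ = 0.5:
  ψ = 0.5000: g = 0.00515, g' = -0.6435 → ψ = 0.5080
Converged at ψ = 0.5080.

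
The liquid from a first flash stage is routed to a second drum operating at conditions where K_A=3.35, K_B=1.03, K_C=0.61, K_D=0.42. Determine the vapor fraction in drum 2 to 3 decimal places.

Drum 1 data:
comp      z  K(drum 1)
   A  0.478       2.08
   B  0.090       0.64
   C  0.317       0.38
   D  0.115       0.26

V/F (drum 2) = 0.641

Drum 1:
Let ψ₁ = V/F and solve Σ zᵢ(Kᵢ−1)/(1+ψ₁(Kᵢ−1)) = 0.
Check two-phase: ΣzᵢKᵢ = 1.202 > 1 and Σzᵢ/Kᵢ = 1.647 > 1, so g(0) = 0.202 > 0 and g(1) = -0.647 < 0.
Newton iteration, ψ₁⁰ = 0.7:
  ψ₁ = 0.700: g = -0.2731, g' = -0.853 → ψ₁ = 0.380
  ψ₁ = 0.380: g = -0.0469, g' = -0.626 → ψ₁ = 0.305
  ψ₁ = 0.305: g = -0.0003, g' = -0.621 → ψ₁ = 0.304
Converged at ψ₁ = 0.304.
Drum-1 compositions:
  A: x = 0.360, y = 0.748
  B: x = 0.101, y = 0.065
  C: x = 0.391, y = 0.148
  D: x = 0.148, y = 0.039
Drum-2 feed = drum-1 liquid: z₂ = (0.3597, 0.1011, 0.3908, 0.1484).
Drum 2:
Rachford–Rice: g(ψ₂) = Σ zᵢ(Kᵢ−1)/(1+ψ₂(Kᵢ−1)) = 0.
Check two-phase: ΣzᵢKᵢ = 1.610 > 1 and Σzᵢ/Kᵢ = 1.200 > 1, so g(0) = 0.610 > 0 and g(1) = -0.200 < 0.
Newton iteration, ψ₂⁰ = 0.5:
  ψ₂ = 0.500: g = 0.0811, g' = -0.611 → ψ₂ = 0.633
  ψ₂ = 0.633: g = 0.0046, g' = -0.551 → ψ₂ = 0.641
Converged at ψ₂ = 0.641.
  A: x = 0.144, y = 0.481
  B: x = 0.099, y = 0.102
  C: x = 0.521, y = 0.318
  D: x = 0.236, y = 0.099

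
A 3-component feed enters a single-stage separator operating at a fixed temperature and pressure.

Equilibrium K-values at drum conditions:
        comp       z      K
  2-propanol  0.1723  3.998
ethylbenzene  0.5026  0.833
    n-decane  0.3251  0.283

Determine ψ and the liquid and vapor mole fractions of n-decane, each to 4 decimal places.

ψ = 0.1595, x_n-decane = 0.3671, y_n-decane = 0.1039

Newton iteration, ψ⁰ = 0.34:
  ψ = 0.3400: g = -0.14142, g' = -0.6878 → ψ = 0.1344
  ψ = 0.1344: g = 0.02439, g' = -1.0062 → ψ = 0.1586
  ψ = 0.1586: g = 0.00084, g' = -0.9388 → ψ = 0.1595
Converged at ψ = 0.1595.
Compositions from xᵢ = zᵢ/(1+ψ(Kᵢ−1)), yᵢ = Kᵢxᵢ:
  2-propanol: x = 0.1166, y = 0.4660
  ethylbenzene: x = 0.5164, y = 0.4301
  n-decane: x = 0.3671, y = 0.1039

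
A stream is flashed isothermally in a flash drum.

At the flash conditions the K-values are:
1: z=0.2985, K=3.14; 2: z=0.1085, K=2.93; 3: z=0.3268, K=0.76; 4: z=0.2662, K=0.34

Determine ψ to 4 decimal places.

Material balance + equilibrium reduce to Σ zᵢ(Kᵢ−1)/(1+ψ(Kᵢ−1)) = 0.
Feasibility: ΣzᵢKᵢ = 1.5941, Σzᵢ/Kᵢ = 1.3450 — both > 1, two phases present.
Newton iteration, ψ⁰ = 0.5:
  ψ = 0.5000: g = 0.06381, g' = -0.7063 → ψ = 0.5903
  ψ = 0.5903: g = 0.00090, g' = -0.6920 → ψ = 0.5916
Converged at ψ = 0.5916.

ψ = 0.5916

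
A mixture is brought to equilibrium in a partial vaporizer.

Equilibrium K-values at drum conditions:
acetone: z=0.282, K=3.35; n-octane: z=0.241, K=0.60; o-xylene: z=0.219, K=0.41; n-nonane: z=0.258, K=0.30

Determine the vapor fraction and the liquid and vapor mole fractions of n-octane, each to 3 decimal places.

ψ = 0.190, x_n-octane = 0.261, y_n-octane = 0.156

Rachford–Rice: g(ψ) = Σ zᵢ(Kᵢ−1)/(1+ψ(Kᵢ−1)) = 0.
Check two-phase: ΣzᵢKᵢ = 1.256 > 1 and Σzᵢ/Kᵢ = 1.880 > 1, so g(0) = 0.256 > 0 and g(1) = -0.880 < 0.
Newton–Raphson from ψ = 0.59:
  ψ = 0.590: g = -0.3544, g' = -0.886 → ψ = 0.190
Converged at ψ = 0.190.
Compositions from xᵢ = zᵢ/(1+ψ(Kᵢ−1)), yᵢ = Kᵢxᵢ:
  acetone: x = 0.195, y = 0.653
  n-octane: x = 0.261, y = 0.156
  o-xylene: x = 0.247, y = 0.101
  n-nonane: x = 0.298, y = 0.089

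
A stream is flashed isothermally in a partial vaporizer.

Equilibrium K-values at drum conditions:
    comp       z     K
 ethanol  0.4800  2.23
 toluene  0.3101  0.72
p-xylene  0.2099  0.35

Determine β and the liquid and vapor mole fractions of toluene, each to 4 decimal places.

β = 0.6226, x_toluene = 0.3756, y_toluene = 0.2704

Iterate (Newton) starting at β = 0.5:
  β = 0.5000: g = 0.06248, g' = -0.5059 → β = 0.6235
  β = 0.6235: g = -0.00046, g' = -0.5190 → β = 0.6226
Converged at β = 0.6226.
Compositions from xᵢ = zᵢ/(1+β(Kᵢ−1)), yᵢ = Kᵢxᵢ:
  ethanol: x = 0.2718, y = 0.6062
  toluene: x = 0.3756, y = 0.2704
  p-xylene: x = 0.3526, y = 0.1234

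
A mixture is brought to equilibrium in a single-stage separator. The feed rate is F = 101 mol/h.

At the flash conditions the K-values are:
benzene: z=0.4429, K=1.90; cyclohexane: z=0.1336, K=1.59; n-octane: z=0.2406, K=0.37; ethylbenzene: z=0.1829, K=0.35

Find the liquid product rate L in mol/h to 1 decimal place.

Newton iteration, V/F⁰ = 0.5:
  V/F = 0.5000: g = -0.06164, g' = -0.5715 → V/F = 0.3921
  V/F = 0.3921: g = -0.00223, g' = -0.5343 → V/F = 0.3880
Converged at V/F = 0.3880.
Then V = V/F·F = 0.3880·101 = 39.2 mol/h and L = F − V = 61.8 mol/h.

L = 61.8 mol/h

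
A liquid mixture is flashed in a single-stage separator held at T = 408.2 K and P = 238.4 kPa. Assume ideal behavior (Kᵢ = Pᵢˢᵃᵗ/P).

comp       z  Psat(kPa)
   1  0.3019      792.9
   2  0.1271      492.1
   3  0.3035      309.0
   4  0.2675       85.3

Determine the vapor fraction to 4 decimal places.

Raoult's law: Kᵢ = Pᵢˢᵃᵗ/P = Pᵢˢᵃᵗ/238.4.
  K_1 = 792.9/238.4 = 3.325923, K_2 = 492.1/238.4 = 2.064178, K_3 = 309.0/238.4 = 1.296141, K_4 = 85.3/238.4 = 0.357802
Material balance + equilibrium reduce to Σ zᵢ(Kᵢ−1)/(1+ψ(Kᵢ−1)) = 0.
Check two-phase: ΣzᵢKᵢ = 1.7555 > 1 and Σzᵢ/Kᵢ = 1.1341 > 1, so g(0) = 0.7555 > 0 and g(1) = -0.1341 < 0.
Newton–Raphson from ψ = 0.65:
  ψ = 0.6500: g = 0.14000, g' = -0.6529 → ψ = 0.8644
  ψ = 0.8644: g = -0.01089, g' = -0.7935 → ψ = 0.8507
  ψ = 0.8507: g = -0.00012, g' = -0.7767 → ψ = 0.8505
Converged at ψ = 0.8505.

ψ = 0.8505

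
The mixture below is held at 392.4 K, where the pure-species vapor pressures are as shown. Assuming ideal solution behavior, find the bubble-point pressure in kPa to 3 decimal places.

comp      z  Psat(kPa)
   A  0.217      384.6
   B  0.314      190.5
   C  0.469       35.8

Pbub = 160.065 kPa

At the bubble point ψ → 0, so ΣzᵢKᵢ = 1 with Kᵢ = Pᵢˢᵃᵗ/P ⇒ P = ΣzᵢPᵢˢᵃᵗ.
P = 0.217·384.6 + 0.314·190.5 + 0.469·35.8 = 160.065 kPa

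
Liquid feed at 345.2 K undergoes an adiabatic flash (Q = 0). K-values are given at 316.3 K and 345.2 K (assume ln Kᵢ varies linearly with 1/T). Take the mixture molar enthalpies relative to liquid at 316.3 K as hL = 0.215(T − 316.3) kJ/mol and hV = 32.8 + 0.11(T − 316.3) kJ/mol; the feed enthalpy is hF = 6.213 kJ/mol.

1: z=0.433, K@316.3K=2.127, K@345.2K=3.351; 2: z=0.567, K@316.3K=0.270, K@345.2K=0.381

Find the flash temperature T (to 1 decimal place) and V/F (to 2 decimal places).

T = 320.5 K, V/F = 0.16

Adiabatic flash: solve Rachford–Rice at each trial T, then check hF = ψ·hV(T) + (1−ψ)·hL(T).
  T = 316.3 K: K = (2.127, 0.270), RR gives ψ = 0.090, H_out = 2.953 kJ/mol
  T = 345.2 K: K = (3.351, 0.381), RR gives ψ = 0.458, H_out = 19.856 kJ/mol
  T = 330.8 K: K = (2.699, 0.323), RR gives ψ = 0.306, H_out = 12.691 kJ/mol
  T = 323.6 K: K = (2.404, 0.296), RR gives ψ = 0.211, H_out = 8.344 kJ/mol
  T = 320.0 K: K = (2.265, 0.283), RR gives ψ = 0.156, H_out = 5.843 kJ/mol
  T = 321.8 K: K = (2.334, 0.290), RR gives ψ = 0.184, H_out = 7.127 kJ/mol
Linear interpolation between T = 320.0 (H_out = 5.843) and T = 321.8 (H_out = 7.127) on hF = 6.213 gives T ≈ 320.5 K, at which ψ = 0.16.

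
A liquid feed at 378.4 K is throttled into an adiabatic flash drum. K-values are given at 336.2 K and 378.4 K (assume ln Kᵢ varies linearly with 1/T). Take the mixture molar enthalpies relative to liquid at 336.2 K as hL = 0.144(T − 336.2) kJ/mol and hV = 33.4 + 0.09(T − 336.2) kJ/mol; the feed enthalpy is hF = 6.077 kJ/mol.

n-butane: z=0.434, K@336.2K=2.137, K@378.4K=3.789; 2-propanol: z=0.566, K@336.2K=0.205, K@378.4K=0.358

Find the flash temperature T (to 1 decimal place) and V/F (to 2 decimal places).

T = 343.5 K, V/F = 0.15

Adiabatic flash: solve Rachford–Rice at each trial T, then check hF = ψ·hV(T) + (1−ψ)·hL(T).
  T = 336.2 K: K = (2.137, 0.205), RR gives ψ = 0.048, H_out = 1.607 kJ/mol
  T = 378.4 K: K = (3.789, 0.358), RR gives ψ = 0.473, H_out = 20.799 kJ/mol
  T = 357.3 K: K = (2.894, 0.275), RR gives ψ = 0.300, H_out = 12.721 kJ/mol
  T = 346.8 K: K = (2.500, 0.239), RR gives ψ = 0.193, H_out = 7.859 kJ/mol
  T = 341.5 K: K = (2.314, 0.222), RR gives ψ = 0.127, H_out = 4.964 kJ/mol
  T = 344.1 K: K = (2.404, 0.230), RR gives ψ = 0.161, H_out = 6.432 kJ/mol
  T = 342.8 K: K = (2.359, 0.226), RR gives ψ = 0.144, H_out = 5.711 kJ/mol
Linear interpolation between T = 342.8 (H_out = 5.711) and T = 344.1 (H_out = 6.432) on hF = 6.077 gives T ≈ 343.5 K, at which ψ = 0.15.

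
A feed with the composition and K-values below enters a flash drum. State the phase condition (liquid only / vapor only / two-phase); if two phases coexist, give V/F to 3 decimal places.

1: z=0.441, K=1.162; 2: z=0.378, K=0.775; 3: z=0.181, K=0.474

ΣzᵢKᵢ = 0.891; Σzᵢ/Kᵢ = 1.249.
Since ΣzᵢKᵢ < 1 the mixture is below its bubble point — single liquid phase.

liquid only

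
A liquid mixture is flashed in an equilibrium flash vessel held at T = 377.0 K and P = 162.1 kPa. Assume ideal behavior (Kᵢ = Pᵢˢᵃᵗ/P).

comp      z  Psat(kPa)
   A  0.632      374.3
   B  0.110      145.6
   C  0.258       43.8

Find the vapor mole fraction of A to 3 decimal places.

y_A = 0.742

Raoult's law: Kᵢ = Pᵢˢᵃᵗ/P = Pᵢˢᵃᵗ/162.1.
  K_A = 374.3/162.1 = 2.30907, K_B = 145.6/162.1 = 0.89821, K_C = 43.8/162.1 = 0.27020
Material balance + equilibrium reduce to Σ zᵢ(Kᵢ−1)/(1+ψ(Kᵢ−1)) = 0.
g(0) = ΣzᵢKᵢ − 1 = 0.628 and g(1) = 1 − Σzᵢ/Kᵢ = -0.351, so a root lies in (0, 1).
Newton iteration, ψ⁰ = 0.5:
  ψ = 0.500: g = 0.1918, g' = -0.738 → ψ = 0.760
  ψ = 0.760: g = -0.0202, g' = -0.966 → ψ = 0.739
Converged at ψ = 0.739.
Compositions from xᵢ = zᵢ/(1+ψ(Kᵢ−1)), yᵢ = Kᵢxᵢ:
  A: x = 0.321, y = 0.742
  B: x = 0.119, y = 0.107
  C: x = 0.560, y = 0.151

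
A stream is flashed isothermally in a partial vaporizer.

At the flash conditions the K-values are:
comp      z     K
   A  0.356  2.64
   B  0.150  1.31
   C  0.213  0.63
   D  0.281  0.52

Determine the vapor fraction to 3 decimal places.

Rachford–Rice: g(ψ) = Σ zᵢ(Kᵢ−1)/(1+ψ(Kᵢ−1)) = 0.
Check two-phase: ΣzᵢKᵢ = 1.417 > 1 and Σzᵢ/Kᵢ = 1.128 > 1, so g(0) = 0.417 > 0 and g(1) = -0.128 < 0.
Newton–Raphson from ψ = 0.6:
  ψ = 0.600: g = 0.0427, g' = -0.429 → ψ = 0.700
  ψ = 0.700: g = 0.0007, g' = -0.417 → ψ = 0.701
Converged at ψ = 0.701.

ψ = 0.701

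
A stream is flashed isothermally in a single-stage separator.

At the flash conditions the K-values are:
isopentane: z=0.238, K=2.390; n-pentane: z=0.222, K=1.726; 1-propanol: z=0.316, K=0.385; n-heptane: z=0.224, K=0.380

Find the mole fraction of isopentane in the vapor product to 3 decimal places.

y_isopentane = 0.431

Iterate (Newton) starting at β = 0.5:
  β = 0.500: g = -0.1685, g' = -0.653 → β = 0.242
  β = 0.242: g = -0.0071, g' = -0.626 → β = 0.231
Converged at β = 0.231.
Compositions from xᵢ = zᵢ/(1+β(Kᵢ−1)), yᵢ = Kᵢxᵢ:
  isopentane: x = 0.180, y = 0.431
  n-pentane: x = 0.190, y = 0.328
  1-propanol: x = 0.368, y = 0.142
  n-heptane: x = 0.261, y = 0.099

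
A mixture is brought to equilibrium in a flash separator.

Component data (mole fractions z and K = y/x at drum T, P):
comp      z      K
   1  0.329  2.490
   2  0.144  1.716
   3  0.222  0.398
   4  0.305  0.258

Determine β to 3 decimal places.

β = 0.262

Material balance + equilibrium reduce to Σ zᵢ(Kᵢ−1)/(1+β(Kᵢ−1)) = 0.
g(0) = ΣzᵢKᵢ − 1 = 0.233 and g(1) = 1 − Σzᵢ/Kᵢ = -0.956, so a root lies in (0, 1).
Newton iteration, β⁰ = 0.5:
  β = 0.500: g = -0.1941, g' = -0.869 → β = 0.277
  β = 0.277: g = -0.0119, g' = -0.799 → β = 0.262
Converged at β = 0.262.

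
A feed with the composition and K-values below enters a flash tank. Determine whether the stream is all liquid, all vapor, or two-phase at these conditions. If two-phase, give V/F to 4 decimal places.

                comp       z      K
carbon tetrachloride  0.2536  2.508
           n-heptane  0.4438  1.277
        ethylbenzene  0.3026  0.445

ΣzᵢKᵢ = 1.3374; Σzᵢ/Kᵢ = 1.1286.
Both exceed 1, so a two-phase solution exists.
Rachford–Rice: g(ψ) = Σ zᵢ(Kᵢ−1)/(1+ψ(Kᵢ−1)) = 0.
Newton iteration, ψ⁰ = 0.44:
  ψ = 0.4400: g = 0.11726, g' = -0.3986 → ψ = 0.7342
  ψ = 0.7342: g = 0.00022, g' = -0.4189 → ψ = 0.7347
Converged at ψ = 0.7347.

two-phase, V/F = 0.7347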